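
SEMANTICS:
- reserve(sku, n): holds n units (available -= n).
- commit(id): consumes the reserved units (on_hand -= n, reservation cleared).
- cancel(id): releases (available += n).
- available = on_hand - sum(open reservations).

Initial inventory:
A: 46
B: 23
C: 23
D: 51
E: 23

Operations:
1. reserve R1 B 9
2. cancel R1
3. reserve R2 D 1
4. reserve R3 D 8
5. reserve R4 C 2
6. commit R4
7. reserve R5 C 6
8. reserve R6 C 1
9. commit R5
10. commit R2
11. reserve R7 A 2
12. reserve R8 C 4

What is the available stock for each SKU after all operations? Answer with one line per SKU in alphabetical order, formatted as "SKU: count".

Step 1: reserve R1 B 9 -> on_hand[A=46 B=23 C=23 D=51 E=23] avail[A=46 B=14 C=23 D=51 E=23] open={R1}
Step 2: cancel R1 -> on_hand[A=46 B=23 C=23 D=51 E=23] avail[A=46 B=23 C=23 D=51 E=23] open={}
Step 3: reserve R2 D 1 -> on_hand[A=46 B=23 C=23 D=51 E=23] avail[A=46 B=23 C=23 D=50 E=23] open={R2}
Step 4: reserve R3 D 8 -> on_hand[A=46 B=23 C=23 D=51 E=23] avail[A=46 B=23 C=23 D=42 E=23] open={R2,R3}
Step 5: reserve R4 C 2 -> on_hand[A=46 B=23 C=23 D=51 E=23] avail[A=46 B=23 C=21 D=42 E=23] open={R2,R3,R4}
Step 6: commit R4 -> on_hand[A=46 B=23 C=21 D=51 E=23] avail[A=46 B=23 C=21 D=42 E=23] open={R2,R3}
Step 7: reserve R5 C 6 -> on_hand[A=46 B=23 C=21 D=51 E=23] avail[A=46 B=23 C=15 D=42 E=23] open={R2,R3,R5}
Step 8: reserve R6 C 1 -> on_hand[A=46 B=23 C=21 D=51 E=23] avail[A=46 B=23 C=14 D=42 E=23] open={R2,R3,R5,R6}
Step 9: commit R5 -> on_hand[A=46 B=23 C=15 D=51 E=23] avail[A=46 B=23 C=14 D=42 E=23] open={R2,R3,R6}
Step 10: commit R2 -> on_hand[A=46 B=23 C=15 D=50 E=23] avail[A=46 B=23 C=14 D=42 E=23] open={R3,R6}
Step 11: reserve R7 A 2 -> on_hand[A=46 B=23 C=15 D=50 E=23] avail[A=44 B=23 C=14 D=42 E=23] open={R3,R6,R7}
Step 12: reserve R8 C 4 -> on_hand[A=46 B=23 C=15 D=50 E=23] avail[A=44 B=23 C=10 D=42 E=23] open={R3,R6,R7,R8}

Answer: A: 44
B: 23
C: 10
D: 42
E: 23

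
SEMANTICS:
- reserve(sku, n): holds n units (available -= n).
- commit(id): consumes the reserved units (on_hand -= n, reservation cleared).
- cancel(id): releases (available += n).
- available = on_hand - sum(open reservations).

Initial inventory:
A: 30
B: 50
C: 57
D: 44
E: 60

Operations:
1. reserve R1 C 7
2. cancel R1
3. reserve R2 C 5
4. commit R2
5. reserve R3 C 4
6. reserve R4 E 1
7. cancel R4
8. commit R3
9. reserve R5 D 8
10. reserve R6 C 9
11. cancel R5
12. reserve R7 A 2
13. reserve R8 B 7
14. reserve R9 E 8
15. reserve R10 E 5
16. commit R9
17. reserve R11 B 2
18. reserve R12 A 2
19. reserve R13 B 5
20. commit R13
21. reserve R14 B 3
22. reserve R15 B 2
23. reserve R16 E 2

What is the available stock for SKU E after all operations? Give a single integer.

Answer: 45

Derivation:
Step 1: reserve R1 C 7 -> on_hand[A=30 B=50 C=57 D=44 E=60] avail[A=30 B=50 C=50 D=44 E=60] open={R1}
Step 2: cancel R1 -> on_hand[A=30 B=50 C=57 D=44 E=60] avail[A=30 B=50 C=57 D=44 E=60] open={}
Step 3: reserve R2 C 5 -> on_hand[A=30 B=50 C=57 D=44 E=60] avail[A=30 B=50 C=52 D=44 E=60] open={R2}
Step 4: commit R2 -> on_hand[A=30 B=50 C=52 D=44 E=60] avail[A=30 B=50 C=52 D=44 E=60] open={}
Step 5: reserve R3 C 4 -> on_hand[A=30 B=50 C=52 D=44 E=60] avail[A=30 B=50 C=48 D=44 E=60] open={R3}
Step 6: reserve R4 E 1 -> on_hand[A=30 B=50 C=52 D=44 E=60] avail[A=30 B=50 C=48 D=44 E=59] open={R3,R4}
Step 7: cancel R4 -> on_hand[A=30 B=50 C=52 D=44 E=60] avail[A=30 B=50 C=48 D=44 E=60] open={R3}
Step 8: commit R3 -> on_hand[A=30 B=50 C=48 D=44 E=60] avail[A=30 B=50 C=48 D=44 E=60] open={}
Step 9: reserve R5 D 8 -> on_hand[A=30 B=50 C=48 D=44 E=60] avail[A=30 B=50 C=48 D=36 E=60] open={R5}
Step 10: reserve R6 C 9 -> on_hand[A=30 B=50 C=48 D=44 E=60] avail[A=30 B=50 C=39 D=36 E=60] open={R5,R6}
Step 11: cancel R5 -> on_hand[A=30 B=50 C=48 D=44 E=60] avail[A=30 B=50 C=39 D=44 E=60] open={R6}
Step 12: reserve R7 A 2 -> on_hand[A=30 B=50 C=48 D=44 E=60] avail[A=28 B=50 C=39 D=44 E=60] open={R6,R7}
Step 13: reserve R8 B 7 -> on_hand[A=30 B=50 C=48 D=44 E=60] avail[A=28 B=43 C=39 D=44 E=60] open={R6,R7,R8}
Step 14: reserve R9 E 8 -> on_hand[A=30 B=50 C=48 D=44 E=60] avail[A=28 B=43 C=39 D=44 E=52] open={R6,R7,R8,R9}
Step 15: reserve R10 E 5 -> on_hand[A=30 B=50 C=48 D=44 E=60] avail[A=28 B=43 C=39 D=44 E=47] open={R10,R6,R7,R8,R9}
Step 16: commit R9 -> on_hand[A=30 B=50 C=48 D=44 E=52] avail[A=28 B=43 C=39 D=44 E=47] open={R10,R6,R7,R8}
Step 17: reserve R11 B 2 -> on_hand[A=30 B=50 C=48 D=44 E=52] avail[A=28 B=41 C=39 D=44 E=47] open={R10,R11,R6,R7,R8}
Step 18: reserve R12 A 2 -> on_hand[A=30 B=50 C=48 D=44 E=52] avail[A=26 B=41 C=39 D=44 E=47] open={R10,R11,R12,R6,R7,R8}
Step 19: reserve R13 B 5 -> on_hand[A=30 B=50 C=48 D=44 E=52] avail[A=26 B=36 C=39 D=44 E=47] open={R10,R11,R12,R13,R6,R7,R8}
Step 20: commit R13 -> on_hand[A=30 B=45 C=48 D=44 E=52] avail[A=26 B=36 C=39 D=44 E=47] open={R10,R11,R12,R6,R7,R8}
Step 21: reserve R14 B 3 -> on_hand[A=30 B=45 C=48 D=44 E=52] avail[A=26 B=33 C=39 D=44 E=47] open={R10,R11,R12,R14,R6,R7,R8}
Step 22: reserve R15 B 2 -> on_hand[A=30 B=45 C=48 D=44 E=52] avail[A=26 B=31 C=39 D=44 E=47] open={R10,R11,R12,R14,R15,R6,R7,R8}
Step 23: reserve R16 E 2 -> on_hand[A=30 B=45 C=48 D=44 E=52] avail[A=26 B=31 C=39 D=44 E=45] open={R10,R11,R12,R14,R15,R16,R6,R7,R8}
Final available[E] = 45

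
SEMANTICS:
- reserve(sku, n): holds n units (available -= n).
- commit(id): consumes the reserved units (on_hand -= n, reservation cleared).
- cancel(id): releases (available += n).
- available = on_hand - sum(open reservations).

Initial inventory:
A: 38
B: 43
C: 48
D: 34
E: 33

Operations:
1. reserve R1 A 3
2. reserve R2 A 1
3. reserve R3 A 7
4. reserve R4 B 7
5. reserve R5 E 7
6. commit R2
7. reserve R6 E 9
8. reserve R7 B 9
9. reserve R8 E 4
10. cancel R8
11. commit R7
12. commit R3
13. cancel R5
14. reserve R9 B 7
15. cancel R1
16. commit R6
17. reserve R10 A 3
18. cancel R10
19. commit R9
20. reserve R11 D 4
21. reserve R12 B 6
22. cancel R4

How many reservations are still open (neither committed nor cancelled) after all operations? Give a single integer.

Answer: 2

Derivation:
Step 1: reserve R1 A 3 -> on_hand[A=38 B=43 C=48 D=34 E=33] avail[A=35 B=43 C=48 D=34 E=33] open={R1}
Step 2: reserve R2 A 1 -> on_hand[A=38 B=43 C=48 D=34 E=33] avail[A=34 B=43 C=48 D=34 E=33] open={R1,R2}
Step 3: reserve R3 A 7 -> on_hand[A=38 B=43 C=48 D=34 E=33] avail[A=27 B=43 C=48 D=34 E=33] open={R1,R2,R3}
Step 4: reserve R4 B 7 -> on_hand[A=38 B=43 C=48 D=34 E=33] avail[A=27 B=36 C=48 D=34 E=33] open={R1,R2,R3,R4}
Step 5: reserve R5 E 7 -> on_hand[A=38 B=43 C=48 D=34 E=33] avail[A=27 B=36 C=48 D=34 E=26] open={R1,R2,R3,R4,R5}
Step 6: commit R2 -> on_hand[A=37 B=43 C=48 D=34 E=33] avail[A=27 B=36 C=48 D=34 E=26] open={R1,R3,R4,R5}
Step 7: reserve R6 E 9 -> on_hand[A=37 B=43 C=48 D=34 E=33] avail[A=27 B=36 C=48 D=34 E=17] open={R1,R3,R4,R5,R6}
Step 8: reserve R7 B 9 -> on_hand[A=37 B=43 C=48 D=34 E=33] avail[A=27 B=27 C=48 D=34 E=17] open={R1,R3,R4,R5,R6,R7}
Step 9: reserve R8 E 4 -> on_hand[A=37 B=43 C=48 D=34 E=33] avail[A=27 B=27 C=48 D=34 E=13] open={R1,R3,R4,R5,R6,R7,R8}
Step 10: cancel R8 -> on_hand[A=37 B=43 C=48 D=34 E=33] avail[A=27 B=27 C=48 D=34 E=17] open={R1,R3,R4,R5,R6,R7}
Step 11: commit R7 -> on_hand[A=37 B=34 C=48 D=34 E=33] avail[A=27 B=27 C=48 D=34 E=17] open={R1,R3,R4,R5,R6}
Step 12: commit R3 -> on_hand[A=30 B=34 C=48 D=34 E=33] avail[A=27 B=27 C=48 D=34 E=17] open={R1,R4,R5,R6}
Step 13: cancel R5 -> on_hand[A=30 B=34 C=48 D=34 E=33] avail[A=27 B=27 C=48 D=34 E=24] open={R1,R4,R6}
Step 14: reserve R9 B 7 -> on_hand[A=30 B=34 C=48 D=34 E=33] avail[A=27 B=20 C=48 D=34 E=24] open={R1,R4,R6,R9}
Step 15: cancel R1 -> on_hand[A=30 B=34 C=48 D=34 E=33] avail[A=30 B=20 C=48 D=34 E=24] open={R4,R6,R9}
Step 16: commit R6 -> on_hand[A=30 B=34 C=48 D=34 E=24] avail[A=30 B=20 C=48 D=34 E=24] open={R4,R9}
Step 17: reserve R10 A 3 -> on_hand[A=30 B=34 C=48 D=34 E=24] avail[A=27 B=20 C=48 D=34 E=24] open={R10,R4,R9}
Step 18: cancel R10 -> on_hand[A=30 B=34 C=48 D=34 E=24] avail[A=30 B=20 C=48 D=34 E=24] open={R4,R9}
Step 19: commit R9 -> on_hand[A=30 B=27 C=48 D=34 E=24] avail[A=30 B=20 C=48 D=34 E=24] open={R4}
Step 20: reserve R11 D 4 -> on_hand[A=30 B=27 C=48 D=34 E=24] avail[A=30 B=20 C=48 D=30 E=24] open={R11,R4}
Step 21: reserve R12 B 6 -> on_hand[A=30 B=27 C=48 D=34 E=24] avail[A=30 B=14 C=48 D=30 E=24] open={R11,R12,R4}
Step 22: cancel R4 -> on_hand[A=30 B=27 C=48 D=34 E=24] avail[A=30 B=21 C=48 D=30 E=24] open={R11,R12}
Open reservations: ['R11', 'R12'] -> 2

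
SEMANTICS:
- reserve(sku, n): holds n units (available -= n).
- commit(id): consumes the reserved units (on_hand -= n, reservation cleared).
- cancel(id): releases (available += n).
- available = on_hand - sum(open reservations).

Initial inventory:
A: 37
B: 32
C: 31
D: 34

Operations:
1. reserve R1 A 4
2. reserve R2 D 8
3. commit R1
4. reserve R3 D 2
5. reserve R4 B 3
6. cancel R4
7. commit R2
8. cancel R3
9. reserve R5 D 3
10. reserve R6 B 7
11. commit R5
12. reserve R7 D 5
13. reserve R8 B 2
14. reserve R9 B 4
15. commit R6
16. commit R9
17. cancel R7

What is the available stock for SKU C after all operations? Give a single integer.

Step 1: reserve R1 A 4 -> on_hand[A=37 B=32 C=31 D=34] avail[A=33 B=32 C=31 D=34] open={R1}
Step 2: reserve R2 D 8 -> on_hand[A=37 B=32 C=31 D=34] avail[A=33 B=32 C=31 D=26] open={R1,R2}
Step 3: commit R1 -> on_hand[A=33 B=32 C=31 D=34] avail[A=33 B=32 C=31 D=26] open={R2}
Step 4: reserve R3 D 2 -> on_hand[A=33 B=32 C=31 D=34] avail[A=33 B=32 C=31 D=24] open={R2,R3}
Step 5: reserve R4 B 3 -> on_hand[A=33 B=32 C=31 D=34] avail[A=33 B=29 C=31 D=24] open={R2,R3,R4}
Step 6: cancel R4 -> on_hand[A=33 B=32 C=31 D=34] avail[A=33 B=32 C=31 D=24] open={R2,R3}
Step 7: commit R2 -> on_hand[A=33 B=32 C=31 D=26] avail[A=33 B=32 C=31 D=24] open={R3}
Step 8: cancel R3 -> on_hand[A=33 B=32 C=31 D=26] avail[A=33 B=32 C=31 D=26] open={}
Step 9: reserve R5 D 3 -> on_hand[A=33 B=32 C=31 D=26] avail[A=33 B=32 C=31 D=23] open={R5}
Step 10: reserve R6 B 7 -> on_hand[A=33 B=32 C=31 D=26] avail[A=33 B=25 C=31 D=23] open={R5,R6}
Step 11: commit R5 -> on_hand[A=33 B=32 C=31 D=23] avail[A=33 B=25 C=31 D=23] open={R6}
Step 12: reserve R7 D 5 -> on_hand[A=33 B=32 C=31 D=23] avail[A=33 B=25 C=31 D=18] open={R6,R7}
Step 13: reserve R8 B 2 -> on_hand[A=33 B=32 C=31 D=23] avail[A=33 B=23 C=31 D=18] open={R6,R7,R8}
Step 14: reserve R9 B 4 -> on_hand[A=33 B=32 C=31 D=23] avail[A=33 B=19 C=31 D=18] open={R6,R7,R8,R9}
Step 15: commit R6 -> on_hand[A=33 B=25 C=31 D=23] avail[A=33 B=19 C=31 D=18] open={R7,R8,R9}
Step 16: commit R9 -> on_hand[A=33 B=21 C=31 D=23] avail[A=33 B=19 C=31 D=18] open={R7,R8}
Step 17: cancel R7 -> on_hand[A=33 B=21 C=31 D=23] avail[A=33 B=19 C=31 D=23] open={R8}
Final available[C] = 31

Answer: 31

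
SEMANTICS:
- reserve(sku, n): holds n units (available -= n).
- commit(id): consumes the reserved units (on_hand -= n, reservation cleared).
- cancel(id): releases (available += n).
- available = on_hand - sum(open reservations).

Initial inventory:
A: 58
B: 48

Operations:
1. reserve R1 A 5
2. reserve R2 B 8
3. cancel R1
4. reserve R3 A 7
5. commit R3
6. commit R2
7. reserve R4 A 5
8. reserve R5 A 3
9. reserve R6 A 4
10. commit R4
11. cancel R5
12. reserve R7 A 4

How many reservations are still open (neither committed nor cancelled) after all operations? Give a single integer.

Step 1: reserve R1 A 5 -> on_hand[A=58 B=48] avail[A=53 B=48] open={R1}
Step 2: reserve R2 B 8 -> on_hand[A=58 B=48] avail[A=53 B=40] open={R1,R2}
Step 3: cancel R1 -> on_hand[A=58 B=48] avail[A=58 B=40] open={R2}
Step 4: reserve R3 A 7 -> on_hand[A=58 B=48] avail[A=51 B=40] open={R2,R3}
Step 5: commit R3 -> on_hand[A=51 B=48] avail[A=51 B=40] open={R2}
Step 6: commit R2 -> on_hand[A=51 B=40] avail[A=51 B=40] open={}
Step 7: reserve R4 A 5 -> on_hand[A=51 B=40] avail[A=46 B=40] open={R4}
Step 8: reserve R5 A 3 -> on_hand[A=51 B=40] avail[A=43 B=40] open={R4,R5}
Step 9: reserve R6 A 4 -> on_hand[A=51 B=40] avail[A=39 B=40] open={R4,R5,R6}
Step 10: commit R4 -> on_hand[A=46 B=40] avail[A=39 B=40] open={R5,R6}
Step 11: cancel R5 -> on_hand[A=46 B=40] avail[A=42 B=40] open={R6}
Step 12: reserve R7 A 4 -> on_hand[A=46 B=40] avail[A=38 B=40] open={R6,R7}
Open reservations: ['R6', 'R7'] -> 2

Answer: 2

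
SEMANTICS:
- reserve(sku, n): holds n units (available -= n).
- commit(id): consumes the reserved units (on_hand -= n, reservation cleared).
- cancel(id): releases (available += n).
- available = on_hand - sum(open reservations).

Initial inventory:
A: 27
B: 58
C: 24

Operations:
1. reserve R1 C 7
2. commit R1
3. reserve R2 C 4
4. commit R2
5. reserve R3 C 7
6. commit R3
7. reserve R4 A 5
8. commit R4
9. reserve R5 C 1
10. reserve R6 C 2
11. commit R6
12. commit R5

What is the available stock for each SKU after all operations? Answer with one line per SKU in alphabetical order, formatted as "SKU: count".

Answer: A: 22
B: 58
C: 3

Derivation:
Step 1: reserve R1 C 7 -> on_hand[A=27 B=58 C=24] avail[A=27 B=58 C=17] open={R1}
Step 2: commit R1 -> on_hand[A=27 B=58 C=17] avail[A=27 B=58 C=17] open={}
Step 3: reserve R2 C 4 -> on_hand[A=27 B=58 C=17] avail[A=27 B=58 C=13] open={R2}
Step 4: commit R2 -> on_hand[A=27 B=58 C=13] avail[A=27 B=58 C=13] open={}
Step 5: reserve R3 C 7 -> on_hand[A=27 B=58 C=13] avail[A=27 B=58 C=6] open={R3}
Step 6: commit R3 -> on_hand[A=27 B=58 C=6] avail[A=27 B=58 C=6] open={}
Step 7: reserve R4 A 5 -> on_hand[A=27 B=58 C=6] avail[A=22 B=58 C=6] open={R4}
Step 8: commit R4 -> on_hand[A=22 B=58 C=6] avail[A=22 B=58 C=6] open={}
Step 9: reserve R5 C 1 -> on_hand[A=22 B=58 C=6] avail[A=22 B=58 C=5] open={R5}
Step 10: reserve R6 C 2 -> on_hand[A=22 B=58 C=6] avail[A=22 B=58 C=3] open={R5,R6}
Step 11: commit R6 -> on_hand[A=22 B=58 C=4] avail[A=22 B=58 C=3] open={R5}
Step 12: commit R5 -> on_hand[A=22 B=58 C=3] avail[A=22 B=58 C=3] open={}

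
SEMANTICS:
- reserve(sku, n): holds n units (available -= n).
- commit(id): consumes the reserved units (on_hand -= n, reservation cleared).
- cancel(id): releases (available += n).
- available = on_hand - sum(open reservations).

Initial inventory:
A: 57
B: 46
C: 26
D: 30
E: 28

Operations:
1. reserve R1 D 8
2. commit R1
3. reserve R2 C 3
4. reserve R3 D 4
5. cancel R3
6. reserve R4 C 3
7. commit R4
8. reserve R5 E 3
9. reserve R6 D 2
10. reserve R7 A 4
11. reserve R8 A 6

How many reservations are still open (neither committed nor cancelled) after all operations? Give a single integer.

Step 1: reserve R1 D 8 -> on_hand[A=57 B=46 C=26 D=30 E=28] avail[A=57 B=46 C=26 D=22 E=28] open={R1}
Step 2: commit R1 -> on_hand[A=57 B=46 C=26 D=22 E=28] avail[A=57 B=46 C=26 D=22 E=28] open={}
Step 3: reserve R2 C 3 -> on_hand[A=57 B=46 C=26 D=22 E=28] avail[A=57 B=46 C=23 D=22 E=28] open={R2}
Step 4: reserve R3 D 4 -> on_hand[A=57 B=46 C=26 D=22 E=28] avail[A=57 B=46 C=23 D=18 E=28] open={R2,R3}
Step 5: cancel R3 -> on_hand[A=57 B=46 C=26 D=22 E=28] avail[A=57 B=46 C=23 D=22 E=28] open={R2}
Step 6: reserve R4 C 3 -> on_hand[A=57 B=46 C=26 D=22 E=28] avail[A=57 B=46 C=20 D=22 E=28] open={R2,R4}
Step 7: commit R4 -> on_hand[A=57 B=46 C=23 D=22 E=28] avail[A=57 B=46 C=20 D=22 E=28] open={R2}
Step 8: reserve R5 E 3 -> on_hand[A=57 B=46 C=23 D=22 E=28] avail[A=57 B=46 C=20 D=22 E=25] open={R2,R5}
Step 9: reserve R6 D 2 -> on_hand[A=57 B=46 C=23 D=22 E=28] avail[A=57 B=46 C=20 D=20 E=25] open={R2,R5,R6}
Step 10: reserve R7 A 4 -> on_hand[A=57 B=46 C=23 D=22 E=28] avail[A=53 B=46 C=20 D=20 E=25] open={R2,R5,R6,R7}
Step 11: reserve R8 A 6 -> on_hand[A=57 B=46 C=23 D=22 E=28] avail[A=47 B=46 C=20 D=20 E=25] open={R2,R5,R6,R7,R8}
Open reservations: ['R2', 'R5', 'R6', 'R7', 'R8'] -> 5

Answer: 5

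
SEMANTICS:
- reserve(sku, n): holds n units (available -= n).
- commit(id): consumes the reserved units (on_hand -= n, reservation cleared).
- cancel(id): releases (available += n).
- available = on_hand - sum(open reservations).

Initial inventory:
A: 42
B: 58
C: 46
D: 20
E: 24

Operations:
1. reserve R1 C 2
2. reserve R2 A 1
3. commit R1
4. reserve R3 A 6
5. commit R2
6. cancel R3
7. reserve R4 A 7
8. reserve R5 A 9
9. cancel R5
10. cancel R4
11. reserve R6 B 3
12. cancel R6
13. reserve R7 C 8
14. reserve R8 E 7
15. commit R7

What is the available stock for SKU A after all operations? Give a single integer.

Answer: 41

Derivation:
Step 1: reserve R1 C 2 -> on_hand[A=42 B=58 C=46 D=20 E=24] avail[A=42 B=58 C=44 D=20 E=24] open={R1}
Step 2: reserve R2 A 1 -> on_hand[A=42 B=58 C=46 D=20 E=24] avail[A=41 B=58 C=44 D=20 E=24] open={R1,R2}
Step 3: commit R1 -> on_hand[A=42 B=58 C=44 D=20 E=24] avail[A=41 B=58 C=44 D=20 E=24] open={R2}
Step 4: reserve R3 A 6 -> on_hand[A=42 B=58 C=44 D=20 E=24] avail[A=35 B=58 C=44 D=20 E=24] open={R2,R3}
Step 5: commit R2 -> on_hand[A=41 B=58 C=44 D=20 E=24] avail[A=35 B=58 C=44 D=20 E=24] open={R3}
Step 6: cancel R3 -> on_hand[A=41 B=58 C=44 D=20 E=24] avail[A=41 B=58 C=44 D=20 E=24] open={}
Step 7: reserve R4 A 7 -> on_hand[A=41 B=58 C=44 D=20 E=24] avail[A=34 B=58 C=44 D=20 E=24] open={R4}
Step 8: reserve R5 A 9 -> on_hand[A=41 B=58 C=44 D=20 E=24] avail[A=25 B=58 C=44 D=20 E=24] open={R4,R5}
Step 9: cancel R5 -> on_hand[A=41 B=58 C=44 D=20 E=24] avail[A=34 B=58 C=44 D=20 E=24] open={R4}
Step 10: cancel R4 -> on_hand[A=41 B=58 C=44 D=20 E=24] avail[A=41 B=58 C=44 D=20 E=24] open={}
Step 11: reserve R6 B 3 -> on_hand[A=41 B=58 C=44 D=20 E=24] avail[A=41 B=55 C=44 D=20 E=24] open={R6}
Step 12: cancel R6 -> on_hand[A=41 B=58 C=44 D=20 E=24] avail[A=41 B=58 C=44 D=20 E=24] open={}
Step 13: reserve R7 C 8 -> on_hand[A=41 B=58 C=44 D=20 E=24] avail[A=41 B=58 C=36 D=20 E=24] open={R7}
Step 14: reserve R8 E 7 -> on_hand[A=41 B=58 C=44 D=20 E=24] avail[A=41 B=58 C=36 D=20 E=17] open={R7,R8}
Step 15: commit R7 -> on_hand[A=41 B=58 C=36 D=20 E=24] avail[A=41 B=58 C=36 D=20 E=17] open={R8}
Final available[A] = 41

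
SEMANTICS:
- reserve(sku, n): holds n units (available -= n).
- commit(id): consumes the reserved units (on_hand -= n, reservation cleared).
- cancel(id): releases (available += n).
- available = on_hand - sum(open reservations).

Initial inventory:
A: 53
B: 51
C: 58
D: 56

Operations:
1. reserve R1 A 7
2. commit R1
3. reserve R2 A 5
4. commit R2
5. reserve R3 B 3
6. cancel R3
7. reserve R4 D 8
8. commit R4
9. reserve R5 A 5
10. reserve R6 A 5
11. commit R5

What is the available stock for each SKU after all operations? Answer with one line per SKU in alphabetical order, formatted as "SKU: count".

Step 1: reserve R1 A 7 -> on_hand[A=53 B=51 C=58 D=56] avail[A=46 B=51 C=58 D=56] open={R1}
Step 2: commit R1 -> on_hand[A=46 B=51 C=58 D=56] avail[A=46 B=51 C=58 D=56] open={}
Step 3: reserve R2 A 5 -> on_hand[A=46 B=51 C=58 D=56] avail[A=41 B=51 C=58 D=56] open={R2}
Step 4: commit R2 -> on_hand[A=41 B=51 C=58 D=56] avail[A=41 B=51 C=58 D=56] open={}
Step 5: reserve R3 B 3 -> on_hand[A=41 B=51 C=58 D=56] avail[A=41 B=48 C=58 D=56] open={R3}
Step 6: cancel R3 -> on_hand[A=41 B=51 C=58 D=56] avail[A=41 B=51 C=58 D=56] open={}
Step 7: reserve R4 D 8 -> on_hand[A=41 B=51 C=58 D=56] avail[A=41 B=51 C=58 D=48] open={R4}
Step 8: commit R4 -> on_hand[A=41 B=51 C=58 D=48] avail[A=41 B=51 C=58 D=48] open={}
Step 9: reserve R5 A 5 -> on_hand[A=41 B=51 C=58 D=48] avail[A=36 B=51 C=58 D=48] open={R5}
Step 10: reserve R6 A 5 -> on_hand[A=41 B=51 C=58 D=48] avail[A=31 B=51 C=58 D=48] open={R5,R6}
Step 11: commit R5 -> on_hand[A=36 B=51 C=58 D=48] avail[A=31 B=51 C=58 D=48] open={R6}

Answer: A: 31
B: 51
C: 58
D: 48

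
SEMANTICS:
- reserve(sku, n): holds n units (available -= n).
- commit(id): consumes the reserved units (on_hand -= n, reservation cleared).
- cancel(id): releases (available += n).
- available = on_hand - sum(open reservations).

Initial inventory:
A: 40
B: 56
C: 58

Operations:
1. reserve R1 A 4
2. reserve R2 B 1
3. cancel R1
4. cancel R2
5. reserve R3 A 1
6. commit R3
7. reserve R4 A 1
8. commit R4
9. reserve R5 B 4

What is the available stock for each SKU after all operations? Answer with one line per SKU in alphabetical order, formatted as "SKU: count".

Answer: A: 38
B: 52
C: 58

Derivation:
Step 1: reserve R1 A 4 -> on_hand[A=40 B=56 C=58] avail[A=36 B=56 C=58] open={R1}
Step 2: reserve R2 B 1 -> on_hand[A=40 B=56 C=58] avail[A=36 B=55 C=58] open={R1,R2}
Step 3: cancel R1 -> on_hand[A=40 B=56 C=58] avail[A=40 B=55 C=58] open={R2}
Step 4: cancel R2 -> on_hand[A=40 B=56 C=58] avail[A=40 B=56 C=58] open={}
Step 5: reserve R3 A 1 -> on_hand[A=40 B=56 C=58] avail[A=39 B=56 C=58] open={R3}
Step 6: commit R3 -> on_hand[A=39 B=56 C=58] avail[A=39 B=56 C=58] open={}
Step 7: reserve R4 A 1 -> on_hand[A=39 B=56 C=58] avail[A=38 B=56 C=58] open={R4}
Step 8: commit R4 -> on_hand[A=38 B=56 C=58] avail[A=38 B=56 C=58] open={}
Step 9: reserve R5 B 4 -> on_hand[A=38 B=56 C=58] avail[A=38 B=52 C=58] open={R5}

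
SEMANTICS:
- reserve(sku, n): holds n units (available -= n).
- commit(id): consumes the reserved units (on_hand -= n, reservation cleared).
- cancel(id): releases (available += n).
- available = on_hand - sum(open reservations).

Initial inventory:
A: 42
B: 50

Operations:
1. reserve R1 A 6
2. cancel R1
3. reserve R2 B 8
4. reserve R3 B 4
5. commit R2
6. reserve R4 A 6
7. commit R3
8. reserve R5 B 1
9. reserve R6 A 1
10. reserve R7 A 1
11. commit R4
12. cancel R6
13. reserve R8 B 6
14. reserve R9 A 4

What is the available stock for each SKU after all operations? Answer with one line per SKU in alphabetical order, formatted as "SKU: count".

Step 1: reserve R1 A 6 -> on_hand[A=42 B=50] avail[A=36 B=50] open={R1}
Step 2: cancel R1 -> on_hand[A=42 B=50] avail[A=42 B=50] open={}
Step 3: reserve R2 B 8 -> on_hand[A=42 B=50] avail[A=42 B=42] open={R2}
Step 4: reserve R3 B 4 -> on_hand[A=42 B=50] avail[A=42 B=38] open={R2,R3}
Step 5: commit R2 -> on_hand[A=42 B=42] avail[A=42 B=38] open={R3}
Step 6: reserve R4 A 6 -> on_hand[A=42 B=42] avail[A=36 B=38] open={R3,R4}
Step 7: commit R3 -> on_hand[A=42 B=38] avail[A=36 B=38] open={R4}
Step 8: reserve R5 B 1 -> on_hand[A=42 B=38] avail[A=36 B=37] open={R4,R5}
Step 9: reserve R6 A 1 -> on_hand[A=42 B=38] avail[A=35 B=37] open={R4,R5,R6}
Step 10: reserve R7 A 1 -> on_hand[A=42 B=38] avail[A=34 B=37] open={R4,R5,R6,R7}
Step 11: commit R4 -> on_hand[A=36 B=38] avail[A=34 B=37] open={R5,R6,R7}
Step 12: cancel R6 -> on_hand[A=36 B=38] avail[A=35 B=37] open={R5,R7}
Step 13: reserve R8 B 6 -> on_hand[A=36 B=38] avail[A=35 B=31] open={R5,R7,R8}
Step 14: reserve R9 A 4 -> on_hand[A=36 B=38] avail[A=31 B=31] open={R5,R7,R8,R9}

Answer: A: 31
B: 31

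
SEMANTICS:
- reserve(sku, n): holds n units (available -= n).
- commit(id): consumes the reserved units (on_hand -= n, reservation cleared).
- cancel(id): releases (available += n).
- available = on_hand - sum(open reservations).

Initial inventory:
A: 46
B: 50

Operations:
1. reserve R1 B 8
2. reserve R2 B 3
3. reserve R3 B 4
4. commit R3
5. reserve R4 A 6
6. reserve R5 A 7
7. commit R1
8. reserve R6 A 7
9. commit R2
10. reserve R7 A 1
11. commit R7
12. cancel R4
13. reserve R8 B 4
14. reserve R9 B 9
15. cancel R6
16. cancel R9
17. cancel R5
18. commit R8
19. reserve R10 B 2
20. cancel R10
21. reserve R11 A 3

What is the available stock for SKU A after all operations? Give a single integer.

Step 1: reserve R1 B 8 -> on_hand[A=46 B=50] avail[A=46 B=42] open={R1}
Step 2: reserve R2 B 3 -> on_hand[A=46 B=50] avail[A=46 B=39] open={R1,R2}
Step 3: reserve R3 B 4 -> on_hand[A=46 B=50] avail[A=46 B=35] open={R1,R2,R3}
Step 4: commit R3 -> on_hand[A=46 B=46] avail[A=46 B=35] open={R1,R2}
Step 5: reserve R4 A 6 -> on_hand[A=46 B=46] avail[A=40 B=35] open={R1,R2,R4}
Step 6: reserve R5 A 7 -> on_hand[A=46 B=46] avail[A=33 B=35] open={R1,R2,R4,R5}
Step 7: commit R1 -> on_hand[A=46 B=38] avail[A=33 B=35] open={R2,R4,R5}
Step 8: reserve R6 A 7 -> on_hand[A=46 B=38] avail[A=26 B=35] open={R2,R4,R5,R6}
Step 9: commit R2 -> on_hand[A=46 B=35] avail[A=26 B=35] open={R4,R5,R6}
Step 10: reserve R7 A 1 -> on_hand[A=46 B=35] avail[A=25 B=35] open={R4,R5,R6,R7}
Step 11: commit R7 -> on_hand[A=45 B=35] avail[A=25 B=35] open={R4,R5,R6}
Step 12: cancel R4 -> on_hand[A=45 B=35] avail[A=31 B=35] open={R5,R6}
Step 13: reserve R8 B 4 -> on_hand[A=45 B=35] avail[A=31 B=31] open={R5,R6,R8}
Step 14: reserve R9 B 9 -> on_hand[A=45 B=35] avail[A=31 B=22] open={R5,R6,R8,R9}
Step 15: cancel R6 -> on_hand[A=45 B=35] avail[A=38 B=22] open={R5,R8,R9}
Step 16: cancel R9 -> on_hand[A=45 B=35] avail[A=38 B=31] open={R5,R8}
Step 17: cancel R5 -> on_hand[A=45 B=35] avail[A=45 B=31] open={R8}
Step 18: commit R8 -> on_hand[A=45 B=31] avail[A=45 B=31] open={}
Step 19: reserve R10 B 2 -> on_hand[A=45 B=31] avail[A=45 B=29] open={R10}
Step 20: cancel R10 -> on_hand[A=45 B=31] avail[A=45 B=31] open={}
Step 21: reserve R11 A 3 -> on_hand[A=45 B=31] avail[A=42 B=31] open={R11}
Final available[A] = 42

Answer: 42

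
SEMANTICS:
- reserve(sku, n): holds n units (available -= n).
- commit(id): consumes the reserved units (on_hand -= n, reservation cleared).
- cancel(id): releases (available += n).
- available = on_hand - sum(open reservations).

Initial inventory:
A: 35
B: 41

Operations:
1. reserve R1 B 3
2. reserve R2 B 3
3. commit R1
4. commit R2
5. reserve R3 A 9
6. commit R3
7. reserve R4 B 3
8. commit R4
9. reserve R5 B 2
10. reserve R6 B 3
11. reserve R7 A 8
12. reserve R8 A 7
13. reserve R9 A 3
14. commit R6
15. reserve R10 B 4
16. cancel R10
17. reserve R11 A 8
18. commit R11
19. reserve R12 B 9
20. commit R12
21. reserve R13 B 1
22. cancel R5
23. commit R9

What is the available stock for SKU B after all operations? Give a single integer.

Answer: 19

Derivation:
Step 1: reserve R1 B 3 -> on_hand[A=35 B=41] avail[A=35 B=38] open={R1}
Step 2: reserve R2 B 3 -> on_hand[A=35 B=41] avail[A=35 B=35] open={R1,R2}
Step 3: commit R1 -> on_hand[A=35 B=38] avail[A=35 B=35] open={R2}
Step 4: commit R2 -> on_hand[A=35 B=35] avail[A=35 B=35] open={}
Step 5: reserve R3 A 9 -> on_hand[A=35 B=35] avail[A=26 B=35] open={R3}
Step 6: commit R3 -> on_hand[A=26 B=35] avail[A=26 B=35] open={}
Step 7: reserve R4 B 3 -> on_hand[A=26 B=35] avail[A=26 B=32] open={R4}
Step 8: commit R4 -> on_hand[A=26 B=32] avail[A=26 B=32] open={}
Step 9: reserve R5 B 2 -> on_hand[A=26 B=32] avail[A=26 B=30] open={R5}
Step 10: reserve R6 B 3 -> on_hand[A=26 B=32] avail[A=26 B=27] open={R5,R6}
Step 11: reserve R7 A 8 -> on_hand[A=26 B=32] avail[A=18 B=27] open={R5,R6,R7}
Step 12: reserve R8 A 7 -> on_hand[A=26 B=32] avail[A=11 B=27] open={R5,R6,R7,R8}
Step 13: reserve R9 A 3 -> on_hand[A=26 B=32] avail[A=8 B=27] open={R5,R6,R7,R8,R9}
Step 14: commit R6 -> on_hand[A=26 B=29] avail[A=8 B=27] open={R5,R7,R8,R9}
Step 15: reserve R10 B 4 -> on_hand[A=26 B=29] avail[A=8 B=23] open={R10,R5,R7,R8,R9}
Step 16: cancel R10 -> on_hand[A=26 B=29] avail[A=8 B=27] open={R5,R7,R8,R9}
Step 17: reserve R11 A 8 -> on_hand[A=26 B=29] avail[A=0 B=27] open={R11,R5,R7,R8,R9}
Step 18: commit R11 -> on_hand[A=18 B=29] avail[A=0 B=27] open={R5,R7,R8,R9}
Step 19: reserve R12 B 9 -> on_hand[A=18 B=29] avail[A=0 B=18] open={R12,R5,R7,R8,R9}
Step 20: commit R12 -> on_hand[A=18 B=20] avail[A=0 B=18] open={R5,R7,R8,R9}
Step 21: reserve R13 B 1 -> on_hand[A=18 B=20] avail[A=0 B=17] open={R13,R5,R7,R8,R9}
Step 22: cancel R5 -> on_hand[A=18 B=20] avail[A=0 B=19] open={R13,R7,R8,R9}
Step 23: commit R9 -> on_hand[A=15 B=20] avail[A=0 B=19] open={R13,R7,R8}
Final available[B] = 19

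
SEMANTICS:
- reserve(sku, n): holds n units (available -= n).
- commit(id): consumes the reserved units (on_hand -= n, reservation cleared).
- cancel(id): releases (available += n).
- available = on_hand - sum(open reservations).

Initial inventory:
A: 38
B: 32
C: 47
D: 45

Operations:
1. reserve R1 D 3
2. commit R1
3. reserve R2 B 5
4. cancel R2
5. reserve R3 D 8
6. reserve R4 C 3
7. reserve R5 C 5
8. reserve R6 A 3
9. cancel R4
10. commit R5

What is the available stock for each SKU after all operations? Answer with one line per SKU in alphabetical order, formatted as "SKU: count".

Answer: A: 35
B: 32
C: 42
D: 34

Derivation:
Step 1: reserve R1 D 3 -> on_hand[A=38 B=32 C=47 D=45] avail[A=38 B=32 C=47 D=42] open={R1}
Step 2: commit R1 -> on_hand[A=38 B=32 C=47 D=42] avail[A=38 B=32 C=47 D=42] open={}
Step 3: reserve R2 B 5 -> on_hand[A=38 B=32 C=47 D=42] avail[A=38 B=27 C=47 D=42] open={R2}
Step 4: cancel R2 -> on_hand[A=38 B=32 C=47 D=42] avail[A=38 B=32 C=47 D=42] open={}
Step 5: reserve R3 D 8 -> on_hand[A=38 B=32 C=47 D=42] avail[A=38 B=32 C=47 D=34] open={R3}
Step 6: reserve R4 C 3 -> on_hand[A=38 B=32 C=47 D=42] avail[A=38 B=32 C=44 D=34] open={R3,R4}
Step 7: reserve R5 C 5 -> on_hand[A=38 B=32 C=47 D=42] avail[A=38 B=32 C=39 D=34] open={R3,R4,R5}
Step 8: reserve R6 A 3 -> on_hand[A=38 B=32 C=47 D=42] avail[A=35 B=32 C=39 D=34] open={R3,R4,R5,R6}
Step 9: cancel R4 -> on_hand[A=38 B=32 C=47 D=42] avail[A=35 B=32 C=42 D=34] open={R3,R5,R6}
Step 10: commit R5 -> on_hand[A=38 B=32 C=42 D=42] avail[A=35 B=32 C=42 D=34] open={R3,R6}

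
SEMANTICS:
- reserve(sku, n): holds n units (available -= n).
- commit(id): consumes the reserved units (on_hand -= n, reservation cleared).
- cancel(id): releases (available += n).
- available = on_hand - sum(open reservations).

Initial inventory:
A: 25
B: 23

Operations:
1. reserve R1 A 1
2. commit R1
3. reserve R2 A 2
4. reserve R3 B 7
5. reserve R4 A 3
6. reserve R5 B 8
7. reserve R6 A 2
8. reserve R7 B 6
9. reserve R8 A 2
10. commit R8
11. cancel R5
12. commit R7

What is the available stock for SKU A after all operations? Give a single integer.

Step 1: reserve R1 A 1 -> on_hand[A=25 B=23] avail[A=24 B=23] open={R1}
Step 2: commit R1 -> on_hand[A=24 B=23] avail[A=24 B=23] open={}
Step 3: reserve R2 A 2 -> on_hand[A=24 B=23] avail[A=22 B=23] open={R2}
Step 4: reserve R3 B 7 -> on_hand[A=24 B=23] avail[A=22 B=16] open={R2,R3}
Step 5: reserve R4 A 3 -> on_hand[A=24 B=23] avail[A=19 B=16] open={R2,R3,R4}
Step 6: reserve R5 B 8 -> on_hand[A=24 B=23] avail[A=19 B=8] open={R2,R3,R4,R5}
Step 7: reserve R6 A 2 -> on_hand[A=24 B=23] avail[A=17 B=8] open={R2,R3,R4,R5,R6}
Step 8: reserve R7 B 6 -> on_hand[A=24 B=23] avail[A=17 B=2] open={R2,R3,R4,R5,R6,R7}
Step 9: reserve R8 A 2 -> on_hand[A=24 B=23] avail[A=15 B=2] open={R2,R3,R4,R5,R6,R7,R8}
Step 10: commit R8 -> on_hand[A=22 B=23] avail[A=15 B=2] open={R2,R3,R4,R5,R6,R7}
Step 11: cancel R5 -> on_hand[A=22 B=23] avail[A=15 B=10] open={R2,R3,R4,R6,R7}
Step 12: commit R7 -> on_hand[A=22 B=17] avail[A=15 B=10] open={R2,R3,R4,R6}
Final available[A] = 15

Answer: 15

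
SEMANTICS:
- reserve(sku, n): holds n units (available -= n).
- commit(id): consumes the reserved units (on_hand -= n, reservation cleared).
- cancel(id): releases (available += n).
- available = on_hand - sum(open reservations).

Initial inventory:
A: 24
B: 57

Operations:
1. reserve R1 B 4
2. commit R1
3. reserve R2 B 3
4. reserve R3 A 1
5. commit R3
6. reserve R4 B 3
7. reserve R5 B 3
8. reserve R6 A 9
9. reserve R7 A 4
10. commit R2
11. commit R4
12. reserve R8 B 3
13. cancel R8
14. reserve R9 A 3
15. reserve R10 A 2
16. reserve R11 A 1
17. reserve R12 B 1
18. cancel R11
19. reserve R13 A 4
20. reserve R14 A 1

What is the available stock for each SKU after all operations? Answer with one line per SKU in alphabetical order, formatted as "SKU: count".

Step 1: reserve R1 B 4 -> on_hand[A=24 B=57] avail[A=24 B=53] open={R1}
Step 2: commit R1 -> on_hand[A=24 B=53] avail[A=24 B=53] open={}
Step 3: reserve R2 B 3 -> on_hand[A=24 B=53] avail[A=24 B=50] open={R2}
Step 4: reserve R3 A 1 -> on_hand[A=24 B=53] avail[A=23 B=50] open={R2,R3}
Step 5: commit R3 -> on_hand[A=23 B=53] avail[A=23 B=50] open={R2}
Step 6: reserve R4 B 3 -> on_hand[A=23 B=53] avail[A=23 B=47] open={R2,R4}
Step 7: reserve R5 B 3 -> on_hand[A=23 B=53] avail[A=23 B=44] open={R2,R4,R5}
Step 8: reserve R6 A 9 -> on_hand[A=23 B=53] avail[A=14 B=44] open={R2,R4,R5,R6}
Step 9: reserve R7 A 4 -> on_hand[A=23 B=53] avail[A=10 B=44] open={R2,R4,R5,R6,R7}
Step 10: commit R2 -> on_hand[A=23 B=50] avail[A=10 B=44] open={R4,R5,R6,R7}
Step 11: commit R4 -> on_hand[A=23 B=47] avail[A=10 B=44] open={R5,R6,R7}
Step 12: reserve R8 B 3 -> on_hand[A=23 B=47] avail[A=10 B=41] open={R5,R6,R7,R8}
Step 13: cancel R8 -> on_hand[A=23 B=47] avail[A=10 B=44] open={R5,R6,R7}
Step 14: reserve R9 A 3 -> on_hand[A=23 B=47] avail[A=7 B=44] open={R5,R6,R7,R9}
Step 15: reserve R10 A 2 -> on_hand[A=23 B=47] avail[A=5 B=44] open={R10,R5,R6,R7,R9}
Step 16: reserve R11 A 1 -> on_hand[A=23 B=47] avail[A=4 B=44] open={R10,R11,R5,R6,R7,R9}
Step 17: reserve R12 B 1 -> on_hand[A=23 B=47] avail[A=4 B=43] open={R10,R11,R12,R5,R6,R7,R9}
Step 18: cancel R11 -> on_hand[A=23 B=47] avail[A=5 B=43] open={R10,R12,R5,R6,R7,R9}
Step 19: reserve R13 A 4 -> on_hand[A=23 B=47] avail[A=1 B=43] open={R10,R12,R13,R5,R6,R7,R9}
Step 20: reserve R14 A 1 -> on_hand[A=23 B=47] avail[A=0 B=43] open={R10,R12,R13,R14,R5,R6,R7,R9}

Answer: A: 0
B: 43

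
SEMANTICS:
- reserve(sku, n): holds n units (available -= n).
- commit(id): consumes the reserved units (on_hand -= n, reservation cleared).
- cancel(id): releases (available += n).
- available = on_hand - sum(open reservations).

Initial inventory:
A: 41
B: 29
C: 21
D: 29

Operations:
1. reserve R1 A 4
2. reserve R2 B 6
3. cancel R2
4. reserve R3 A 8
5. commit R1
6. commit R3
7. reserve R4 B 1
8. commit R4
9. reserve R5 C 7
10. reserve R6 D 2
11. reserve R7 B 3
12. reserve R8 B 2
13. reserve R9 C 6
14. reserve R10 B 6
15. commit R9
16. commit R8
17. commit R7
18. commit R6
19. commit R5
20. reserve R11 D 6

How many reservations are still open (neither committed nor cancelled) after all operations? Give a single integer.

Answer: 2

Derivation:
Step 1: reserve R1 A 4 -> on_hand[A=41 B=29 C=21 D=29] avail[A=37 B=29 C=21 D=29] open={R1}
Step 2: reserve R2 B 6 -> on_hand[A=41 B=29 C=21 D=29] avail[A=37 B=23 C=21 D=29] open={R1,R2}
Step 3: cancel R2 -> on_hand[A=41 B=29 C=21 D=29] avail[A=37 B=29 C=21 D=29] open={R1}
Step 4: reserve R3 A 8 -> on_hand[A=41 B=29 C=21 D=29] avail[A=29 B=29 C=21 D=29] open={R1,R3}
Step 5: commit R1 -> on_hand[A=37 B=29 C=21 D=29] avail[A=29 B=29 C=21 D=29] open={R3}
Step 6: commit R3 -> on_hand[A=29 B=29 C=21 D=29] avail[A=29 B=29 C=21 D=29] open={}
Step 7: reserve R4 B 1 -> on_hand[A=29 B=29 C=21 D=29] avail[A=29 B=28 C=21 D=29] open={R4}
Step 8: commit R4 -> on_hand[A=29 B=28 C=21 D=29] avail[A=29 B=28 C=21 D=29] open={}
Step 9: reserve R5 C 7 -> on_hand[A=29 B=28 C=21 D=29] avail[A=29 B=28 C=14 D=29] open={R5}
Step 10: reserve R6 D 2 -> on_hand[A=29 B=28 C=21 D=29] avail[A=29 B=28 C=14 D=27] open={R5,R6}
Step 11: reserve R7 B 3 -> on_hand[A=29 B=28 C=21 D=29] avail[A=29 B=25 C=14 D=27] open={R5,R6,R7}
Step 12: reserve R8 B 2 -> on_hand[A=29 B=28 C=21 D=29] avail[A=29 B=23 C=14 D=27] open={R5,R6,R7,R8}
Step 13: reserve R9 C 6 -> on_hand[A=29 B=28 C=21 D=29] avail[A=29 B=23 C=8 D=27] open={R5,R6,R7,R8,R9}
Step 14: reserve R10 B 6 -> on_hand[A=29 B=28 C=21 D=29] avail[A=29 B=17 C=8 D=27] open={R10,R5,R6,R7,R8,R9}
Step 15: commit R9 -> on_hand[A=29 B=28 C=15 D=29] avail[A=29 B=17 C=8 D=27] open={R10,R5,R6,R7,R8}
Step 16: commit R8 -> on_hand[A=29 B=26 C=15 D=29] avail[A=29 B=17 C=8 D=27] open={R10,R5,R6,R7}
Step 17: commit R7 -> on_hand[A=29 B=23 C=15 D=29] avail[A=29 B=17 C=8 D=27] open={R10,R5,R6}
Step 18: commit R6 -> on_hand[A=29 B=23 C=15 D=27] avail[A=29 B=17 C=8 D=27] open={R10,R5}
Step 19: commit R5 -> on_hand[A=29 B=23 C=8 D=27] avail[A=29 B=17 C=8 D=27] open={R10}
Step 20: reserve R11 D 6 -> on_hand[A=29 B=23 C=8 D=27] avail[A=29 B=17 C=8 D=21] open={R10,R11}
Open reservations: ['R10', 'R11'] -> 2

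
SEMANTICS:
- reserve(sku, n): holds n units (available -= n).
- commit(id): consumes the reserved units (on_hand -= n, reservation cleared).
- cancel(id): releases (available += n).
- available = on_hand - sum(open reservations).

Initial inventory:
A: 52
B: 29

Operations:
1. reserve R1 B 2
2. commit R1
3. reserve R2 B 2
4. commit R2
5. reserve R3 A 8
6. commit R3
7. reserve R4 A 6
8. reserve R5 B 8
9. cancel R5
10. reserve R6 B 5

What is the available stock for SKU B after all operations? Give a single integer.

Step 1: reserve R1 B 2 -> on_hand[A=52 B=29] avail[A=52 B=27] open={R1}
Step 2: commit R1 -> on_hand[A=52 B=27] avail[A=52 B=27] open={}
Step 3: reserve R2 B 2 -> on_hand[A=52 B=27] avail[A=52 B=25] open={R2}
Step 4: commit R2 -> on_hand[A=52 B=25] avail[A=52 B=25] open={}
Step 5: reserve R3 A 8 -> on_hand[A=52 B=25] avail[A=44 B=25] open={R3}
Step 6: commit R3 -> on_hand[A=44 B=25] avail[A=44 B=25] open={}
Step 7: reserve R4 A 6 -> on_hand[A=44 B=25] avail[A=38 B=25] open={R4}
Step 8: reserve R5 B 8 -> on_hand[A=44 B=25] avail[A=38 B=17] open={R4,R5}
Step 9: cancel R5 -> on_hand[A=44 B=25] avail[A=38 B=25] open={R4}
Step 10: reserve R6 B 5 -> on_hand[A=44 B=25] avail[A=38 B=20] open={R4,R6}
Final available[B] = 20

Answer: 20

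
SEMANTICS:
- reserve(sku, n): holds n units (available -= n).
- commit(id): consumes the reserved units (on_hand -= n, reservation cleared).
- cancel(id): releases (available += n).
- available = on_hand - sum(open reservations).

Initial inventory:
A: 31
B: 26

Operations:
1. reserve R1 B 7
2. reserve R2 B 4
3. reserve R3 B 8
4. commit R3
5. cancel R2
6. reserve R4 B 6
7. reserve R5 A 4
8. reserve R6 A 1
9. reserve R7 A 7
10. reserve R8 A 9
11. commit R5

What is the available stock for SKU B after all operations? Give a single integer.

Answer: 5

Derivation:
Step 1: reserve R1 B 7 -> on_hand[A=31 B=26] avail[A=31 B=19] open={R1}
Step 2: reserve R2 B 4 -> on_hand[A=31 B=26] avail[A=31 B=15] open={R1,R2}
Step 3: reserve R3 B 8 -> on_hand[A=31 B=26] avail[A=31 B=7] open={R1,R2,R3}
Step 4: commit R3 -> on_hand[A=31 B=18] avail[A=31 B=7] open={R1,R2}
Step 5: cancel R2 -> on_hand[A=31 B=18] avail[A=31 B=11] open={R1}
Step 6: reserve R4 B 6 -> on_hand[A=31 B=18] avail[A=31 B=5] open={R1,R4}
Step 7: reserve R5 A 4 -> on_hand[A=31 B=18] avail[A=27 B=5] open={R1,R4,R5}
Step 8: reserve R6 A 1 -> on_hand[A=31 B=18] avail[A=26 B=5] open={R1,R4,R5,R6}
Step 9: reserve R7 A 7 -> on_hand[A=31 B=18] avail[A=19 B=5] open={R1,R4,R5,R6,R7}
Step 10: reserve R8 A 9 -> on_hand[A=31 B=18] avail[A=10 B=5] open={R1,R4,R5,R6,R7,R8}
Step 11: commit R5 -> on_hand[A=27 B=18] avail[A=10 B=5] open={R1,R4,R6,R7,R8}
Final available[B] = 5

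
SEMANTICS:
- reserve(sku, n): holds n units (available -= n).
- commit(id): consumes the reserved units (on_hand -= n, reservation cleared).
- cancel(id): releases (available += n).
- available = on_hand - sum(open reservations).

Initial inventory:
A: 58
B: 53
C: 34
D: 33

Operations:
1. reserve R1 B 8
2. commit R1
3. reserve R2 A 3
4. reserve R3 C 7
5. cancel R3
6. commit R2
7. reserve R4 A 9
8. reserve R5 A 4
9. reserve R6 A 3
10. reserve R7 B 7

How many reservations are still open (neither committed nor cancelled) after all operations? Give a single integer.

Answer: 4

Derivation:
Step 1: reserve R1 B 8 -> on_hand[A=58 B=53 C=34 D=33] avail[A=58 B=45 C=34 D=33] open={R1}
Step 2: commit R1 -> on_hand[A=58 B=45 C=34 D=33] avail[A=58 B=45 C=34 D=33] open={}
Step 3: reserve R2 A 3 -> on_hand[A=58 B=45 C=34 D=33] avail[A=55 B=45 C=34 D=33] open={R2}
Step 4: reserve R3 C 7 -> on_hand[A=58 B=45 C=34 D=33] avail[A=55 B=45 C=27 D=33] open={R2,R3}
Step 5: cancel R3 -> on_hand[A=58 B=45 C=34 D=33] avail[A=55 B=45 C=34 D=33] open={R2}
Step 6: commit R2 -> on_hand[A=55 B=45 C=34 D=33] avail[A=55 B=45 C=34 D=33] open={}
Step 7: reserve R4 A 9 -> on_hand[A=55 B=45 C=34 D=33] avail[A=46 B=45 C=34 D=33] open={R4}
Step 8: reserve R5 A 4 -> on_hand[A=55 B=45 C=34 D=33] avail[A=42 B=45 C=34 D=33] open={R4,R5}
Step 9: reserve R6 A 3 -> on_hand[A=55 B=45 C=34 D=33] avail[A=39 B=45 C=34 D=33] open={R4,R5,R6}
Step 10: reserve R7 B 7 -> on_hand[A=55 B=45 C=34 D=33] avail[A=39 B=38 C=34 D=33] open={R4,R5,R6,R7}
Open reservations: ['R4', 'R5', 'R6', 'R7'] -> 4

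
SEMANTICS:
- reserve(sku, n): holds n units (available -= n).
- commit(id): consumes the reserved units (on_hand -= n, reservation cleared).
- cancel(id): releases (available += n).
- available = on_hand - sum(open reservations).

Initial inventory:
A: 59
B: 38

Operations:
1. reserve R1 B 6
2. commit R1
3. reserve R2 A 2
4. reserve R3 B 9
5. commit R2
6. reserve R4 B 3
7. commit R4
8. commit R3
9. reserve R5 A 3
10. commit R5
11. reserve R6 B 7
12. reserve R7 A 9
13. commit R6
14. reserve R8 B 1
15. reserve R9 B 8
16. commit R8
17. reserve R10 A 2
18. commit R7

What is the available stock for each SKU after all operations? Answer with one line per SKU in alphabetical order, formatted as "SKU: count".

Answer: A: 43
B: 4

Derivation:
Step 1: reserve R1 B 6 -> on_hand[A=59 B=38] avail[A=59 B=32] open={R1}
Step 2: commit R1 -> on_hand[A=59 B=32] avail[A=59 B=32] open={}
Step 3: reserve R2 A 2 -> on_hand[A=59 B=32] avail[A=57 B=32] open={R2}
Step 4: reserve R3 B 9 -> on_hand[A=59 B=32] avail[A=57 B=23] open={R2,R3}
Step 5: commit R2 -> on_hand[A=57 B=32] avail[A=57 B=23] open={R3}
Step 6: reserve R4 B 3 -> on_hand[A=57 B=32] avail[A=57 B=20] open={R3,R4}
Step 7: commit R4 -> on_hand[A=57 B=29] avail[A=57 B=20] open={R3}
Step 8: commit R3 -> on_hand[A=57 B=20] avail[A=57 B=20] open={}
Step 9: reserve R5 A 3 -> on_hand[A=57 B=20] avail[A=54 B=20] open={R5}
Step 10: commit R5 -> on_hand[A=54 B=20] avail[A=54 B=20] open={}
Step 11: reserve R6 B 7 -> on_hand[A=54 B=20] avail[A=54 B=13] open={R6}
Step 12: reserve R7 A 9 -> on_hand[A=54 B=20] avail[A=45 B=13] open={R6,R7}
Step 13: commit R6 -> on_hand[A=54 B=13] avail[A=45 B=13] open={R7}
Step 14: reserve R8 B 1 -> on_hand[A=54 B=13] avail[A=45 B=12] open={R7,R8}
Step 15: reserve R9 B 8 -> on_hand[A=54 B=13] avail[A=45 B=4] open={R7,R8,R9}
Step 16: commit R8 -> on_hand[A=54 B=12] avail[A=45 B=4] open={R7,R9}
Step 17: reserve R10 A 2 -> on_hand[A=54 B=12] avail[A=43 B=4] open={R10,R7,R9}
Step 18: commit R7 -> on_hand[A=45 B=12] avail[A=43 B=4] open={R10,R9}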